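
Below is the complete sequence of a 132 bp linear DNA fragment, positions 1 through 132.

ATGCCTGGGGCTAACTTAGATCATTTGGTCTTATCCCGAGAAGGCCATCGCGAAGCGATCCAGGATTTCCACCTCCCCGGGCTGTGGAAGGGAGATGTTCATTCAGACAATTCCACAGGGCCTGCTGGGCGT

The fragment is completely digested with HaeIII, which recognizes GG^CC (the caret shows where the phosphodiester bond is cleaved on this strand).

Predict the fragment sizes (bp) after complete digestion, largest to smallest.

HaeIII sites (GGCC) start at positions 43, 119.
HaeIII cuts after base 2 of each site, so after positions 44, 120.
Linear molecule, 2 cuts → 3 fragments:
  1–44 → 44 bp
  45–120 → 76 bp
  121–132 → 12 bp
Sorted largest to smallest: 76, 44, 12 bp.

76, 44, 12 bp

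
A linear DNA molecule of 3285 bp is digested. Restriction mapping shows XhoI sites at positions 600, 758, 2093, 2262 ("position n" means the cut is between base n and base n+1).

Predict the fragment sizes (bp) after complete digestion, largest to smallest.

1335, 1023, 600, 169, 158 bp

Linear molecule, 4 cuts → 5 fragments:
  600 − 0 = 600 bp
  758 − 600 = 158 bp
  2093 − 758 = 1335 bp
  2262 − 2093 = 169 bp
  3285 − 2262 = 1023 bp
Sorted largest to smallest: 1335, 1023, 600, 169, 158 bp.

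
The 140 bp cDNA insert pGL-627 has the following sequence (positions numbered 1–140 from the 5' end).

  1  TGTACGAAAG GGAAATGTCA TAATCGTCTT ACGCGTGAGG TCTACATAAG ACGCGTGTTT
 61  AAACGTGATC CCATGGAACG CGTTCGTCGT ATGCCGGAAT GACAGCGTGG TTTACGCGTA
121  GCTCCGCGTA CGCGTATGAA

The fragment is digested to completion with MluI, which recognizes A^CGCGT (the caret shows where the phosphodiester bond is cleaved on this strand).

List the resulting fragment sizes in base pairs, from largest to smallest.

36, 31, 27, 20, 16, 10 bp

MluI sites (ACGCGT) start at positions 31, 51, 78, 114, 130.
MluI cuts after the first base of each site, so after positions 31, 51, 78, 114, 130.
Linear molecule, 5 cuts → 6 fragments:
  1–31 → 31 bp
  32–51 → 20 bp
  52–78 → 27 bp
  79–114 → 36 bp
  115–130 → 16 bp
  131–140 → 10 bp
Sorted largest to smallest: 36, 31, 27, 20, 16, 10 bp.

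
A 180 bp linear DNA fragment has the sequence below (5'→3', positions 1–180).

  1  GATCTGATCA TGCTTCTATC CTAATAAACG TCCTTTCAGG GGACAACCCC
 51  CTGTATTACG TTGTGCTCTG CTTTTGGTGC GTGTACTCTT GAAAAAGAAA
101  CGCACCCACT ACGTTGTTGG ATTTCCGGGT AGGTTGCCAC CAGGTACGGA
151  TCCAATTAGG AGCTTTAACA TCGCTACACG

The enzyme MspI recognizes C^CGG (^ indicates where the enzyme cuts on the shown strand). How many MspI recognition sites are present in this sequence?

1

CCGG occurs starting at position 125.
MspI cuts at 1 site.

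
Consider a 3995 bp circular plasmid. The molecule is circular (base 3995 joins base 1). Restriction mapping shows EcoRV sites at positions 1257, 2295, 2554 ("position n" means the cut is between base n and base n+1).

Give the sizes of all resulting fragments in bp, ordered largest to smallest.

Circular molecule, 3 cuts → 3 fragments:
  2295 − 1257 = 1038 bp
  2554 − 2295 = 259 bp
  wrap: 3995 − 2554 + 1257 = 2698 bp
Sorted largest to smallest: 2698, 1038, 259 bp.

2698, 1038, 259 bp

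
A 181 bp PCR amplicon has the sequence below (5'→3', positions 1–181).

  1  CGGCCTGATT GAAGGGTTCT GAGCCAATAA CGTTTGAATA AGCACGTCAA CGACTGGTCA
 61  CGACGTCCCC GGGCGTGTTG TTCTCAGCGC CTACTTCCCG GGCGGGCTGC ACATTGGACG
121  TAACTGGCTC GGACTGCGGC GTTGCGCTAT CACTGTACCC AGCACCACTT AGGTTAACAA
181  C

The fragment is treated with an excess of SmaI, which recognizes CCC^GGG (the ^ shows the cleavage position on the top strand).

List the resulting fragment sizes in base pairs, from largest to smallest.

82, 70, 29 bp

SmaI sites (CCCGGG) start at positions 68, 97.
SmaI cuts after base 3 of each site, so after positions 70, 99.
Linear molecule, 2 cuts → 3 fragments:
  1–70 → 70 bp
  71–99 → 29 bp
  100–181 → 82 bp
Sorted largest to smallest: 82, 70, 29 bp.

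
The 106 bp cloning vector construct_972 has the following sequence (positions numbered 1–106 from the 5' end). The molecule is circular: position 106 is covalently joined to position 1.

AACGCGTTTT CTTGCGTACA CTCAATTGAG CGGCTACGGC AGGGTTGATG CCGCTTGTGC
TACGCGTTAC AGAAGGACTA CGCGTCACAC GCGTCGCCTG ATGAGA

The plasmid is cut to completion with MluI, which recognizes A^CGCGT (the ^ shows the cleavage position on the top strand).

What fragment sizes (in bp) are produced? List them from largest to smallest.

60, 19, 18, 9 bp

MluI sites (ACGCGT) start at positions 2, 62, 80, 89.
MluI cuts after the first base of each site, so after positions 2, 62, 80, 89.
Circular molecule, 4 cuts → 4 fragments:
  3–62 → 60 bp
  63–80 → 18 bp
  81–89 → 9 bp
  90–106 then 1–2 → 17 + 2 = 19 bp
Sorted largest to smallest: 60, 19, 18, 9 bp.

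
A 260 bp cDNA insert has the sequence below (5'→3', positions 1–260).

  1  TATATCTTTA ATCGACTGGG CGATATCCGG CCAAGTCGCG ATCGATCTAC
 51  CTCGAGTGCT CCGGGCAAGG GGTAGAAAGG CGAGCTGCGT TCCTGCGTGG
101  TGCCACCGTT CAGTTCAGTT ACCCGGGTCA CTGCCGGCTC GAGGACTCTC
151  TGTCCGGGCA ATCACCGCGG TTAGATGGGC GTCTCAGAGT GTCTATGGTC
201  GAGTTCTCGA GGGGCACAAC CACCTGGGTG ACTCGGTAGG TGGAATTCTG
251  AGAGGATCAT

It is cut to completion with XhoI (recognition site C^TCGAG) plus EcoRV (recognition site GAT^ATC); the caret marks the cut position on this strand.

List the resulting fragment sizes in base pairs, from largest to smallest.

87, 68, 54, 27, 24 bp

XhoI sites (CTCGAG) start at positions 51, 138, 206.
XhoI cuts after the first base of each site, so after positions 51, 138, 206.
The EcoRV site (GATATC) starts at position 22.
EcoRV cuts after base 3 of each site, so after position 24.
Combined cut positions: 24, 51, 138, 206.
Linear molecule, 4 cuts → 5 fragments:
  1–24 → 24 bp
  25–51 → 27 bp
  52–138 → 87 bp
  139–206 → 68 bp
  207–260 → 54 bp
Sorted largest to smallest: 87, 68, 54, 27, 24 bp.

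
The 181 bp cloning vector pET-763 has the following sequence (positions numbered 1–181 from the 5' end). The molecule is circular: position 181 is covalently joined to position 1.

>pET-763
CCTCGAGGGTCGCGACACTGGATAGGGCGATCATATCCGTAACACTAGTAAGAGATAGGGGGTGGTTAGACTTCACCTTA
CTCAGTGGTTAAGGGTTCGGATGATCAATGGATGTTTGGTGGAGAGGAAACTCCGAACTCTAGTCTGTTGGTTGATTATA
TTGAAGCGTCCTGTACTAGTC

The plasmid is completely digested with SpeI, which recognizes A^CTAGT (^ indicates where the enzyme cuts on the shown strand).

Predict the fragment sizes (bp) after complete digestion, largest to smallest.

131, 50 bp

SpeI sites (ACTAGT) start at positions 44, 175.
SpeI cuts after the first base of each site, so after positions 44, 175.
Circular molecule, 2 cuts → 2 fragments:
  45–175 → 131 bp
  176–181 then 1–44 → 6 + 44 = 50 bp
Sorted largest to smallest: 131, 50 bp.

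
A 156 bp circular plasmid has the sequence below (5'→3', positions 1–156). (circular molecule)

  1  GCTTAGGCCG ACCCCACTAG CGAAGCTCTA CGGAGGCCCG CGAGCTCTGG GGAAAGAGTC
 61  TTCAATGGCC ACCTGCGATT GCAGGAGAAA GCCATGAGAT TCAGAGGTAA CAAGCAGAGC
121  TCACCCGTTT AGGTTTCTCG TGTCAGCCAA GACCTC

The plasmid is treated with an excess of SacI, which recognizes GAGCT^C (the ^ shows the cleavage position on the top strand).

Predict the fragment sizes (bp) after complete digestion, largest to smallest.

SacI sites (GAGCTC) start at positions 42, 117.
SacI cuts after base 5 of each site (before the last base), so after positions 46, 121.
Circular molecule, 2 cuts → 2 fragments:
  47–121 → 75 bp
  122–156 then 1–46 → 35 + 46 = 81 bp
Sorted largest to smallest: 81, 75 bp.

81, 75 bp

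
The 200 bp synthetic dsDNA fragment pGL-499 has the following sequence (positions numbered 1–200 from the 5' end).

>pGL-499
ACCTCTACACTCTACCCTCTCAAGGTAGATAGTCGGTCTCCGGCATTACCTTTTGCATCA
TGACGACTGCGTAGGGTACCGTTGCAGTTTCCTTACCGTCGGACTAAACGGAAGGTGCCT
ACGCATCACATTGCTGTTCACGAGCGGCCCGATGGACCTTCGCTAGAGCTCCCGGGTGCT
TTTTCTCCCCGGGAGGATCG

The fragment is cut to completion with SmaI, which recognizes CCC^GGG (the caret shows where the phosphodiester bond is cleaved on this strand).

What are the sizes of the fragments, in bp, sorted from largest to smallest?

173, 17, 10 bp

SmaI sites (CCCGGG) start at positions 171, 188.
SmaI cuts after base 3 of each site, so after positions 173, 190.
Linear molecule, 2 cuts → 3 fragments:
  1–173 → 173 bp
  174–190 → 17 bp
  191–200 → 10 bp
Sorted largest to smallest: 173, 17, 10 bp.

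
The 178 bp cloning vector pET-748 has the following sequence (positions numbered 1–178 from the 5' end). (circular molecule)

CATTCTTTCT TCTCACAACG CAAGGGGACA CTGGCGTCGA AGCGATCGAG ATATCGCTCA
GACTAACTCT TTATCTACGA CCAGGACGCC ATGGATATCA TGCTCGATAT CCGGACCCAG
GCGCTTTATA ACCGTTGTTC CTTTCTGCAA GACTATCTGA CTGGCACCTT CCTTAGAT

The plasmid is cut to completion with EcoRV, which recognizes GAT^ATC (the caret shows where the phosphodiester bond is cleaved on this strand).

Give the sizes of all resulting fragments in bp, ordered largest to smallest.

EcoRV sites (GATATC) start at positions 50, 94, 106.
EcoRV cuts after base 3 of each site, so after positions 52, 96, 108.
Circular molecule, 3 cuts → 3 fragments:
  53–96 → 44 bp
  97–108 → 12 bp
  109–178 then 1–52 → 70 + 52 = 122 bp
Sorted largest to smallest: 122, 44, 12 bp.

122, 44, 12 bp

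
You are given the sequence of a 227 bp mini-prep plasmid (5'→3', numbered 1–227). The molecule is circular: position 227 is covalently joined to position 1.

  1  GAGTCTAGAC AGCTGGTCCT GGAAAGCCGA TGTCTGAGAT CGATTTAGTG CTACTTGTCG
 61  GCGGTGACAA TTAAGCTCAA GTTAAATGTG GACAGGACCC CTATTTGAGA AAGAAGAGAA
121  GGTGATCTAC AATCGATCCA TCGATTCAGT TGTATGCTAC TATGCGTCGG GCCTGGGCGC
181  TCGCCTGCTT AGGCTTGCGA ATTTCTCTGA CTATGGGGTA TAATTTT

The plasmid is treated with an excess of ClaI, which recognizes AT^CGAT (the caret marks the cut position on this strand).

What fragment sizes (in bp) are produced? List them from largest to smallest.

ClaI sites (ATCGAT) start at positions 39, 132, 140.
ClaI cuts after base 2 of each site, so after positions 40, 133, 141.
Circular molecule, 3 cuts → 3 fragments:
  41–133 → 93 bp
  134–141 → 8 bp
  142–227 then 1–40 → 86 + 40 = 126 bp
Sorted largest to smallest: 126, 93, 8 bp.

126, 93, 8 bp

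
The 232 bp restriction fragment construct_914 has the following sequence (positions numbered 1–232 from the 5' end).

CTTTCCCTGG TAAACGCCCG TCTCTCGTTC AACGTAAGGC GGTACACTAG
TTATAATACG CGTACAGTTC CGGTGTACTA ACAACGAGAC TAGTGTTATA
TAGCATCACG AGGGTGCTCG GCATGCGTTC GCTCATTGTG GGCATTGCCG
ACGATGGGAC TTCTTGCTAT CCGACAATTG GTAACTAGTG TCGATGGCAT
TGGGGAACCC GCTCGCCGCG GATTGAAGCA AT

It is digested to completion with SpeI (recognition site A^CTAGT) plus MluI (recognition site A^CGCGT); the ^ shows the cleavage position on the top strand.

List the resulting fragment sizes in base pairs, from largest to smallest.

SpeI sites (ACTAGT) start at positions 46, 89, 184.
SpeI cuts after the first base of each site, so after positions 46, 89, 184.
The MluI site (ACGCGT) starts at position 58.
MluI cuts after the first base of each site, so after position 58.
Combined cut positions: 46, 58, 89, 184.
Linear molecule, 4 cuts → 5 fragments:
  1–46 → 46 bp
  47–58 → 12 bp
  59–89 → 31 bp
  90–184 → 95 bp
  185–232 → 48 bp
Sorted largest to smallest: 95, 48, 46, 31, 12 bp.

95, 48, 46, 31, 12 bp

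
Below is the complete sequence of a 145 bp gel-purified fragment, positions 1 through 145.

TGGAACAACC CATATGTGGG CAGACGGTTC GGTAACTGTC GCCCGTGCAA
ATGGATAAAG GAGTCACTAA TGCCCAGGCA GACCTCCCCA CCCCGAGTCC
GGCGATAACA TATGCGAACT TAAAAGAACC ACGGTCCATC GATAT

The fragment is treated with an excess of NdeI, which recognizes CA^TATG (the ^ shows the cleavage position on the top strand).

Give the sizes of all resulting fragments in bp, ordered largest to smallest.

98, 35, 12 bp

NdeI sites (CATATG) start at positions 11, 109.
NdeI cuts after base 2 of each site, so after positions 12, 110.
Linear molecule, 2 cuts → 3 fragments:
  1–12 → 12 bp
  13–110 → 98 bp
  111–145 → 35 bp
Sorted largest to smallest: 98, 35, 12 bp.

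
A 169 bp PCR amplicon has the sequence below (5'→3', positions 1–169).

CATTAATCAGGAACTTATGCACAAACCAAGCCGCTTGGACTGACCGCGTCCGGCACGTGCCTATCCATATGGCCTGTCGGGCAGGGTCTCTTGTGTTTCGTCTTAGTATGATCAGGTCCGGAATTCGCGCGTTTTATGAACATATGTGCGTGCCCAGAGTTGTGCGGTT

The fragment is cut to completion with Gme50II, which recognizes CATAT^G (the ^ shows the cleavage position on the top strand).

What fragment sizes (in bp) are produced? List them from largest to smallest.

Gme50II sites (CATATG) start at positions 66, 141.
Gme50II cuts after base 5 of each site (before the last base), so after positions 70, 145.
Linear molecule, 2 cuts → 3 fragments:
  1–70 → 70 bp
  71–145 → 75 bp
  146–169 → 24 bp
Sorted largest to smallest: 75, 70, 24 bp.

75, 70, 24 bp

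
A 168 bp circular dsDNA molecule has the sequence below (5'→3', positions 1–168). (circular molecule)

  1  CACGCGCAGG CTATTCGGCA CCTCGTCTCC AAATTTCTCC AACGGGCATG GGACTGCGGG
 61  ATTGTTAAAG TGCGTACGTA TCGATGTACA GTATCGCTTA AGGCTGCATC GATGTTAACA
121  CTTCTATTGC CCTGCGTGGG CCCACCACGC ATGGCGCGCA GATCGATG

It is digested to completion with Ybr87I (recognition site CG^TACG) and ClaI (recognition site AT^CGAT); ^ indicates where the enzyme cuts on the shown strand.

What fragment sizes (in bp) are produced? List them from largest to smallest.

The Ybr87I site (CGTACG) starts at position 73.
Ybr87I cuts after base 2 of each site, so after position 74.
ClaI sites (ATCGAT) start at positions 80, 108, 162.
ClaI cuts after base 2 of each site, so after positions 81, 109, 163.
Combined cut positions: 74, 81, 109, 163.
Circular molecule, 4 cuts → 4 fragments:
  75–81 → 7 bp
  82–109 → 28 bp
  110–163 → 54 bp
  164–168 then 1–74 → 5 + 74 = 79 bp
Sorted largest to smallest: 79, 54, 28, 7 bp.

79, 54, 28, 7 bp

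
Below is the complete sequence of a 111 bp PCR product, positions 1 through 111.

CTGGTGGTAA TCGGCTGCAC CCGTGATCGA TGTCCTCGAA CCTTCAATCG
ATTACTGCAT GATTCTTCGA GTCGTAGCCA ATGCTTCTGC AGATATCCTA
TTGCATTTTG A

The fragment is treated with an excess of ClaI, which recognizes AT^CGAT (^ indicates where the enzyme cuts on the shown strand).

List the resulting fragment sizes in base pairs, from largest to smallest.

63, 27, 21 bp

ClaI sites (ATCGAT) start at positions 26, 47.
ClaI cuts after base 2 of each site, so after positions 27, 48.
Linear molecule, 2 cuts → 3 fragments:
  1–27 → 27 bp
  28–48 → 21 bp
  49–111 → 63 bp
Sorted largest to smallest: 63, 27, 21 bp.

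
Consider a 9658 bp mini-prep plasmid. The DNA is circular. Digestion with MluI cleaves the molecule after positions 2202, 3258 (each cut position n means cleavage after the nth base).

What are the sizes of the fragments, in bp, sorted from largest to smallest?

8602, 1056 bp

Circular molecule, 2 cuts → 2 fragments:
  3258 − 2202 = 1056 bp
  wrap: 9658 − 3258 + 2202 = 8602 bp
Sorted largest to smallest: 8602, 1056 bp.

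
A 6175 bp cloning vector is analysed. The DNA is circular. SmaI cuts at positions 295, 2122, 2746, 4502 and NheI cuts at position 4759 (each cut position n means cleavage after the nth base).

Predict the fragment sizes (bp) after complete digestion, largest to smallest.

Combined cut positions (sorted): 295, 2122, 2746, 4502, 4759.
Circular molecule, 5 cuts → 5 fragments:
  2122 − 295 = 1827 bp
  2746 − 2122 = 624 bp
  4502 − 2746 = 1756 bp
  4759 − 4502 = 257 bp
  wrap: 6175 − 4759 + 295 = 1711 bp
Sorted largest to smallest: 1827, 1756, 1711, 624, 257 bp.

1827, 1756, 1711, 624, 257 bp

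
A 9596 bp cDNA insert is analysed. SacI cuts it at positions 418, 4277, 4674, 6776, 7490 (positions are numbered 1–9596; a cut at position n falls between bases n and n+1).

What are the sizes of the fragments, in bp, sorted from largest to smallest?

Linear molecule, 5 cuts → 6 fragments:
  418 − 0 = 418 bp
  4277 − 418 = 3859 bp
  4674 − 4277 = 397 bp
  6776 − 4674 = 2102 bp
  7490 − 6776 = 714 bp
  9596 − 7490 = 2106 bp
Sorted largest to smallest: 3859, 2106, 2102, 714, 418, 397 bp.

3859, 2106, 2102, 714, 418, 397 bp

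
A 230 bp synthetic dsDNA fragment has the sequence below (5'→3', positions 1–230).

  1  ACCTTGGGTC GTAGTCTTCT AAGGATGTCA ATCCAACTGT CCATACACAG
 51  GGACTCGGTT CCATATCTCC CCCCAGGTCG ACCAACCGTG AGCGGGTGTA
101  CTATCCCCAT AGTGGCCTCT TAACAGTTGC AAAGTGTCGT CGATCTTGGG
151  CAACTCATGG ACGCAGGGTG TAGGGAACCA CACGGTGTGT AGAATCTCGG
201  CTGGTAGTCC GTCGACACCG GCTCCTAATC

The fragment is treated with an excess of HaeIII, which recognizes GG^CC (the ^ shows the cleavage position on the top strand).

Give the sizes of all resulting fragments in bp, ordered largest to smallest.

The HaeIII site (GGCC) starts at position 114.
HaeIII cuts after base 2 of each site, so after position 115.
Linear molecule, 1 cut → 2 fragments:
  1–115 → 115 bp
  116–230 → 115 bp
Sorted largest to smallest: 115, 115 bp.

115, 115 bp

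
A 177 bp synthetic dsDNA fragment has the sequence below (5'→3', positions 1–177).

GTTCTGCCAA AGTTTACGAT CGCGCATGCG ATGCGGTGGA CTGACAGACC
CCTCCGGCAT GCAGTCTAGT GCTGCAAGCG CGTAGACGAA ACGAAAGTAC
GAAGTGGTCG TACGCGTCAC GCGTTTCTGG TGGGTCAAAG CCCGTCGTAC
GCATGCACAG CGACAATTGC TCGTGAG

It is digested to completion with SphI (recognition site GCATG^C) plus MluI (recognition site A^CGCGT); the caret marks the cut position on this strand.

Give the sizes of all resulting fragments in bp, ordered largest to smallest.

SphI sites (GCATGC) start at positions 24, 57, 151.
SphI cuts after base 5 of each site (before the last base), so after positions 28, 61, 155.
MluI sites (ACGCGT) start at positions 112, 119.
MluI cuts after the first base of each site, so after positions 112, 119.
Combined cut positions: 28, 61, 112, 119, 155.
Linear molecule, 5 cuts → 6 fragments:
  1–28 → 28 bp
  29–61 → 33 bp
  62–112 → 51 bp
  113–119 → 7 bp
  120–155 → 36 bp
  156–177 → 22 bp
Sorted largest to smallest: 51, 36, 33, 28, 22, 7 bp.

51, 36, 33, 28, 22, 7 bp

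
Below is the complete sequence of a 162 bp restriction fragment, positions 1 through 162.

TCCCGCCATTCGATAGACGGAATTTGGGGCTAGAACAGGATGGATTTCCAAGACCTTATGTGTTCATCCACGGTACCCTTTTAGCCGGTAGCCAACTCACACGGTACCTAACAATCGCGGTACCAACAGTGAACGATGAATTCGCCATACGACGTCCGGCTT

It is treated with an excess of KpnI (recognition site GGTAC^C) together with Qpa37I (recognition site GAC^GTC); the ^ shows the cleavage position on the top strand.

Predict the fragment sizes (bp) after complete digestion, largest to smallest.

KpnI sites (GGTACC) start at positions 72, 103, 119.
KpnI cuts after base 5 of each site (before the last base), so after positions 76, 107, 123.
The Qpa37I site (GACGTC) starts at position 151.
Qpa37I cuts after base 3 of each site, so after position 153.
Combined cut positions: 76, 107, 123, 153.
Linear molecule, 4 cuts → 5 fragments:
  1–76 → 76 bp
  77–107 → 31 bp
  108–123 → 16 bp
  124–153 → 30 bp
  154–162 → 9 bp
Sorted largest to smallest: 76, 31, 30, 16, 9 bp.

76, 31, 30, 16, 9 bp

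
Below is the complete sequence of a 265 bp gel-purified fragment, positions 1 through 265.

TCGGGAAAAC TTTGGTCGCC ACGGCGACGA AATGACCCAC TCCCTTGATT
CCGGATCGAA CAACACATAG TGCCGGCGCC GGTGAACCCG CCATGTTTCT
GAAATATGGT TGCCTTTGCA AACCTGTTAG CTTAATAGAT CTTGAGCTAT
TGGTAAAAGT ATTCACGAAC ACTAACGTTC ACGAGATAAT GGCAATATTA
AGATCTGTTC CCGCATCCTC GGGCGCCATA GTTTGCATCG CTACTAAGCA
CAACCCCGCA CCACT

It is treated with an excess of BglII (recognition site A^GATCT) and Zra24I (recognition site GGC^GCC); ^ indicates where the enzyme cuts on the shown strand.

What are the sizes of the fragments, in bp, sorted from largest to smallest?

77, 64, 60, 41, 23 bp

BglII sites (AGATCT) start at positions 137, 201.
BglII cuts after the first base of each site, so after positions 137, 201.
Zra24I sites (GGCGCC) start at positions 75, 222.
Zra24I cuts after base 3 of each site, so after positions 77, 224.
Combined cut positions: 77, 137, 201, 224.
Linear molecule, 4 cuts → 5 fragments:
  1–77 → 77 bp
  78–137 → 60 bp
  138–201 → 64 bp
  202–224 → 23 bp
  225–265 → 41 bp
Sorted largest to smallest: 77, 64, 60, 41, 23 bp.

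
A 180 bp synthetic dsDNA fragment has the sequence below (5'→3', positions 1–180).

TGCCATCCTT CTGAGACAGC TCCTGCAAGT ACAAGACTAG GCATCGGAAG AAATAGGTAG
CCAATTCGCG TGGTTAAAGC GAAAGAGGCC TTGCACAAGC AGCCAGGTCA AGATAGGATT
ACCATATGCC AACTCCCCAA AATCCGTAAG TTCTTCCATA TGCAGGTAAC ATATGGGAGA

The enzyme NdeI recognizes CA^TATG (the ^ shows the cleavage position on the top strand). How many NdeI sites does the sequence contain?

3

CATATG occurs starting at positions 123, 157, 170.
NdeI cuts at 3 sites.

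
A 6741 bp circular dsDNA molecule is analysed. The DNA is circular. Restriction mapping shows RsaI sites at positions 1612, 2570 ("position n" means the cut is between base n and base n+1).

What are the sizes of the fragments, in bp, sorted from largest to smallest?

Circular molecule, 2 cuts → 2 fragments:
  2570 − 1612 = 958 bp
  wrap: 6741 − 2570 + 1612 = 5783 bp
Sorted largest to smallest: 5783, 958 bp.

5783, 958 bp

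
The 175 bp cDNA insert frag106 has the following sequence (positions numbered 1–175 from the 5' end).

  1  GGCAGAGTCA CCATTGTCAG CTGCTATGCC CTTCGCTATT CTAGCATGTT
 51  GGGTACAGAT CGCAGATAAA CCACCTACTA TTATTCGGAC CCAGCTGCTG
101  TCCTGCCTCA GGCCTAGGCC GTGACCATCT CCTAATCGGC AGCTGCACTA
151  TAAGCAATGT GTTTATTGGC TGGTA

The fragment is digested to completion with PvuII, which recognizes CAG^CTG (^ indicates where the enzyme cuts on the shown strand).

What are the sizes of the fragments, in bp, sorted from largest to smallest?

PvuII sites (CAGCTG) start at positions 18, 92, 140.
PvuII cuts after base 3 of each site, so after positions 20, 94, 142.
Linear molecule, 3 cuts → 4 fragments:
  1–20 → 20 bp
  21–94 → 74 bp
  95–142 → 48 bp
  143–175 → 33 bp
Sorted largest to smallest: 74, 48, 33, 20 bp.

74, 48, 33, 20 bp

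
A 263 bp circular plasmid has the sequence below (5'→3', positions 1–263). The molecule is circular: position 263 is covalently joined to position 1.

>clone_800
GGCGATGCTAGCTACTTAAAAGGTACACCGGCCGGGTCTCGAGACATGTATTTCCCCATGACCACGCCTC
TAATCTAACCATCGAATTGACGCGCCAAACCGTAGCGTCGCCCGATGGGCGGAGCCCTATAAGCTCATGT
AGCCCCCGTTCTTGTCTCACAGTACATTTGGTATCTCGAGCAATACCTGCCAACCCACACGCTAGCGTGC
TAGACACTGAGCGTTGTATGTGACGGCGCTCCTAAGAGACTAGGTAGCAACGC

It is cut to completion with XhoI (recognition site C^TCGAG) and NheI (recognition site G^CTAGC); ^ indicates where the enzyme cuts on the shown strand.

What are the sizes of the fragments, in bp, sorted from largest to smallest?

137, 69, 31, 26 bp

XhoI sites (CTCGAG) start at positions 38, 175.
XhoI cuts after the first base of each site, so after positions 38, 175.
NheI sites (GCTAGC) start at positions 7, 201.
NheI cuts after the first base of each site, so after positions 7, 201.
Combined cut positions: 7, 38, 175, 201.
Circular molecule, 4 cuts → 4 fragments:
  8–38 → 31 bp
  39–175 → 137 bp
  176–201 → 26 bp
  202–263 then 1–7 → 62 + 7 = 69 bp
Sorted largest to smallest: 137, 69, 31, 26 bp.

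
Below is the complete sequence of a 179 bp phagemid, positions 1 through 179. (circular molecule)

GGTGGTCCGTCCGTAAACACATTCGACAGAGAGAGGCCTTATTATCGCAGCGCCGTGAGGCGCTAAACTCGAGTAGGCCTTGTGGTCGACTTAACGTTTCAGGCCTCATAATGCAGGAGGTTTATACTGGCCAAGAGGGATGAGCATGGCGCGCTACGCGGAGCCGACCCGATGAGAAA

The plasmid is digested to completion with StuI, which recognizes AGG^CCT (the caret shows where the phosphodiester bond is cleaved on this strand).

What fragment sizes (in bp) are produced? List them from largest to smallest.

StuI sites (AGGCCT) start at positions 34, 75, 101.
StuI cuts after base 3 of each site, so after positions 36, 77, 103.
Circular molecule, 3 cuts → 3 fragments:
  37–77 → 41 bp
  78–103 → 26 bp
  104–179 then 1–36 → 76 + 36 = 112 bp
Sorted largest to smallest: 112, 41, 26 bp.

112, 41, 26 bp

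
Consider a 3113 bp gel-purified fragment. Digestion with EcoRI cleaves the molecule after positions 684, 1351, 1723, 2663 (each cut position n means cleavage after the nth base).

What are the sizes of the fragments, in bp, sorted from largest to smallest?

Linear molecule, 4 cuts → 5 fragments:
  684 − 0 = 684 bp
  1351 − 684 = 667 bp
  1723 − 1351 = 372 bp
  2663 − 1723 = 940 bp
  3113 − 2663 = 450 bp
Sorted largest to smallest: 940, 684, 667, 450, 372 bp.

940, 684, 667, 450, 372 bp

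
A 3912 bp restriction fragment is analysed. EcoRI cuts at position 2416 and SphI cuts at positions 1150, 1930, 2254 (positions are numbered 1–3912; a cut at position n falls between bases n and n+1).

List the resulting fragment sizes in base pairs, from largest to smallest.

1496, 1150, 780, 324, 162 bp

Combined cut positions (sorted): 1150, 1930, 2254, 2416.
Linear molecule, 4 cuts → 5 fragments:
  1150 − 0 = 1150 bp
  1930 − 1150 = 780 bp
  2254 − 1930 = 324 bp
  2416 − 2254 = 162 bp
  3912 − 2416 = 1496 bp
Sorted largest to smallest: 1496, 1150, 780, 324, 162 bp.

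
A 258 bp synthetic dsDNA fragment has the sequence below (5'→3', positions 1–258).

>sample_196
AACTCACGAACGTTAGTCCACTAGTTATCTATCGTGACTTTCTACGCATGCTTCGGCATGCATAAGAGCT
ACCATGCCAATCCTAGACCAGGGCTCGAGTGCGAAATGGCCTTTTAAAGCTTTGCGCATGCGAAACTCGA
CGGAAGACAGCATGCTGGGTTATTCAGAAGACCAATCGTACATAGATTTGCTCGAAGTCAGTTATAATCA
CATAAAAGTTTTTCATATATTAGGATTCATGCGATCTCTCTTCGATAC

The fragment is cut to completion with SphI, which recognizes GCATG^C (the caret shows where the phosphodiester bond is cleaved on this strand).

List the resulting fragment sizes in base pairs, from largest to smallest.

SphI sites (GCATGC) start at positions 46, 56, 126, 150.
SphI cuts after base 5 of each site (before the last base), so after positions 50, 60, 130, 154.
Linear molecule, 4 cuts → 5 fragments:
  1–50 → 50 bp
  51–60 → 10 bp
  61–130 → 70 bp
  131–154 → 24 bp
  155–258 → 104 bp
Sorted largest to smallest: 104, 70, 50, 24, 10 bp.

104, 70, 50, 24, 10 bp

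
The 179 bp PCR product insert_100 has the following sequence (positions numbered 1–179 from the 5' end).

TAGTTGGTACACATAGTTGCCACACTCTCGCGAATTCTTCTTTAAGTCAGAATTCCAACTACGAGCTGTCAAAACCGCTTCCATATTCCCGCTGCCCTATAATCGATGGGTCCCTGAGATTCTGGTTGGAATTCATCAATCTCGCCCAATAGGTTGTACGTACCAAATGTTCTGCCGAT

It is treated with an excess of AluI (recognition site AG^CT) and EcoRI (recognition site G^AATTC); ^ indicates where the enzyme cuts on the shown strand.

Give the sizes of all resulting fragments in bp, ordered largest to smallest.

64, 50, 32, 18, 15 bp

The AluI site (AGCT) starts at position 64.
AluI cuts after base 2 of each site, so after position 65.
EcoRI sites (GAATTC) start at positions 32, 50, 129.
EcoRI cuts after the first base of each site, so after positions 32, 50, 129.
Combined cut positions: 32, 50, 65, 129.
Linear molecule, 4 cuts → 5 fragments:
  1–32 → 32 bp
  33–50 → 18 bp
  51–65 → 15 bp
  66–129 → 64 bp
  130–179 → 50 bp
Sorted largest to smallest: 64, 50, 32, 18, 15 bp.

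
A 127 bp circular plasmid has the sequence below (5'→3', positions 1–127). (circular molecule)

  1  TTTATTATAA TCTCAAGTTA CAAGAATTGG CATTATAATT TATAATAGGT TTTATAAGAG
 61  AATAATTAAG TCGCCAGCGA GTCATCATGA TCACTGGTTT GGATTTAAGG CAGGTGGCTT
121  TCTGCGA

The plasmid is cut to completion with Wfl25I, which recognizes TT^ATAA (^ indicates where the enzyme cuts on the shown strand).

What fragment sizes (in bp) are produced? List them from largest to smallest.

80, 28, 12, 7 bp

Wfl25I sites (TTATAA) start at positions 5, 33, 40, 52.
Wfl25I cuts after base 2 of each site, so after positions 6, 34, 41, 53.
Circular molecule, 4 cuts → 4 fragments:
  7–34 → 28 bp
  35–41 → 7 bp
  42–53 → 12 bp
  54–127 then 1–6 → 74 + 6 = 80 bp
Sorted largest to smallest: 80, 28, 12, 7 bp.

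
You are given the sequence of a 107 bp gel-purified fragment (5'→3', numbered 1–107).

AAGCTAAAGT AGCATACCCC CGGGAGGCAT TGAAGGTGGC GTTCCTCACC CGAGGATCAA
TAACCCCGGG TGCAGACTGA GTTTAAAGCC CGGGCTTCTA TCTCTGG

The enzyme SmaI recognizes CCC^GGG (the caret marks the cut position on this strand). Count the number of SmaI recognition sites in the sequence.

CCCGGG occurs starting at positions 19, 65, 89.
SmaI cuts at 3 sites.

3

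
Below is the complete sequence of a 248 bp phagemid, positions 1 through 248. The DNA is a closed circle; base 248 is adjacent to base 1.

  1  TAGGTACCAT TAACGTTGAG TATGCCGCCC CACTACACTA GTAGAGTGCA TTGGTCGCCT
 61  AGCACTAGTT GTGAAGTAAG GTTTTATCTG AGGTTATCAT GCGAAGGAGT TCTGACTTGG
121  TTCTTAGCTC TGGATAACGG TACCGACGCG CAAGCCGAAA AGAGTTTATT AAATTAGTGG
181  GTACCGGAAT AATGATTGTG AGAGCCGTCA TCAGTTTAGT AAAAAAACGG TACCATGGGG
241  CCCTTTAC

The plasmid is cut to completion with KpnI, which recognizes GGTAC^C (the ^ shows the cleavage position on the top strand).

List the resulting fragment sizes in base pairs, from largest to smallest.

KpnI sites (GGTACC) start at positions 3, 139, 180, 229.
KpnI cuts after base 5 of each site (before the last base), so after positions 7, 143, 184, 233.
Circular molecule, 4 cuts → 4 fragments:
  8–143 → 136 bp
  144–184 → 41 bp
  185–233 → 49 bp
  234–248 then 1–7 → 15 + 7 = 22 bp
Sorted largest to smallest: 136, 49, 41, 22 bp.

136, 49, 41, 22 bp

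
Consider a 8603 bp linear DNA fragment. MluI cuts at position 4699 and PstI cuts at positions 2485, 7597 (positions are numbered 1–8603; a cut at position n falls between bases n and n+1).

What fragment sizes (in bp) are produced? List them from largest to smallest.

Combined cut positions (sorted): 2485, 4699, 7597.
Linear molecule, 3 cuts → 4 fragments:
  2485 − 0 = 2485 bp
  4699 − 2485 = 2214 bp
  7597 − 4699 = 2898 bp
  8603 − 7597 = 1006 bp
Sorted largest to smallest: 2898, 2485, 2214, 1006 bp.

2898, 2485, 2214, 1006 bp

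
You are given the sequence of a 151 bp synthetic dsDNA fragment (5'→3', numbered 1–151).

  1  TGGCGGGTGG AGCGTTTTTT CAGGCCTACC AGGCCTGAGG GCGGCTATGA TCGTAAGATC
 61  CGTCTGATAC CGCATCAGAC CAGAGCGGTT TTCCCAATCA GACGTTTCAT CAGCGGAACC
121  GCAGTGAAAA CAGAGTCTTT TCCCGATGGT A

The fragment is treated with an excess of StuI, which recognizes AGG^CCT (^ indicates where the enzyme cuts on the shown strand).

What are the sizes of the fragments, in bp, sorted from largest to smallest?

118, 24, 9 bp

StuI sites (AGGCCT) start at positions 22, 31.
StuI cuts after base 3 of each site, so after positions 24, 33.
Linear molecule, 2 cuts → 3 fragments:
  1–24 → 24 bp
  25–33 → 9 bp
  34–151 → 118 bp
Sorted largest to smallest: 118, 24, 9 bp.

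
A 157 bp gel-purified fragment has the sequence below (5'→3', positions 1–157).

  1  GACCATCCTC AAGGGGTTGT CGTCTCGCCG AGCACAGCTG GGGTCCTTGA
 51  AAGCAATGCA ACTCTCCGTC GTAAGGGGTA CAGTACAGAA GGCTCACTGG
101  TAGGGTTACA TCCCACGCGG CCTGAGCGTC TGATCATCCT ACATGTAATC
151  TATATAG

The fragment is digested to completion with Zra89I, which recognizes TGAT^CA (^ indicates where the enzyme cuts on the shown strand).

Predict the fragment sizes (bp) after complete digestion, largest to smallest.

134, 23 bp

The Zra89I site (TGATCA) starts at position 131.
Zra89I cuts after base 4 of each site, so after position 134.
Linear molecule, 1 cut → 2 fragments:
  1–134 → 134 bp
  135–157 → 23 bp
Sorted largest to smallest: 134, 23 bp.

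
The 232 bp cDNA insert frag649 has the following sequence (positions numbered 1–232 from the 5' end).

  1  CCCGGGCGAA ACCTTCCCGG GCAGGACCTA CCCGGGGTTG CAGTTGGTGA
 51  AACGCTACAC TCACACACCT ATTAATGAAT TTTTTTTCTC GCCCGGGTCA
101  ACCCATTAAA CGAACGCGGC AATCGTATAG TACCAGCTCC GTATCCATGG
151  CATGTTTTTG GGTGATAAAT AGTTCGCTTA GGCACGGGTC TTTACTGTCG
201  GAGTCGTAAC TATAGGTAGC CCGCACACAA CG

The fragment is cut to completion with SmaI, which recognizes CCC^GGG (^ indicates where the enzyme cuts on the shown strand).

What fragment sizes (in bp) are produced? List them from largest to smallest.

SmaI sites (CCCGGG) start at positions 1, 16, 31, 92.
SmaI cuts after base 3 of each site, so after positions 3, 18, 33, 94.
Linear molecule, 4 cuts → 5 fragments:
  1–3 → 3 bp
  4–18 → 15 bp
  19–33 → 15 bp
  34–94 → 61 bp
  95–232 → 138 bp
Sorted largest to smallest: 138, 61, 15, 15, 3 bp.

138, 61, 15, 15, 3 bp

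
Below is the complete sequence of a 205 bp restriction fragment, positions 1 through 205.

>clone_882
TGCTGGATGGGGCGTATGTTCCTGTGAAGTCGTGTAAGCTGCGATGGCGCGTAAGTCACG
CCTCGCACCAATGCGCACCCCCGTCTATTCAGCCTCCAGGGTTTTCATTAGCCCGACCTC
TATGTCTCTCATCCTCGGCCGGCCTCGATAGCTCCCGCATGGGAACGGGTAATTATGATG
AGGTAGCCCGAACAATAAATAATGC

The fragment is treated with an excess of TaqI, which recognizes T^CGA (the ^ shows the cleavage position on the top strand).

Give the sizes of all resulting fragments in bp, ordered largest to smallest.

The TaqI site (TCGA) starts at position 145.
TaqI cuts after the first base of each site, so after position 145.
Linear molecule, 1 cut → 2 fragments:
  1–145 → 145 bp
  146–205 → 60 bp
Sorted largest to smallest: 145, 60 bp.

145, 60 bp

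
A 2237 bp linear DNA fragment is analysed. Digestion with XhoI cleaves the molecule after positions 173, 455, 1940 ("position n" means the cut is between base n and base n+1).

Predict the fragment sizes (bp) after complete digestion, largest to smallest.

1485, 297, 282, 173 bp

Linear molecule, 3 cuts → 4 fragments:
  173 − 0 = 173 bp
  455 − 173 = 282 bp
  1940 − 455 = 1485 bp
  2237 − 1940 = 297 bp
Sorted largest to smallest: 1485, 297, 282, 173 bp.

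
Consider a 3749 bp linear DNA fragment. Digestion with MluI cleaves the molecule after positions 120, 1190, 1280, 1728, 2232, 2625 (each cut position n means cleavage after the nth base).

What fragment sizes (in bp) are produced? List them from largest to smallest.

Linear molecule, 6 cuts → 7 fragments:
  120 − 0 = 120 bp
  1190 − 120 = 1070 bp
  1280 − 1190 = 90 bp
  1728 − 1280 = 448 bp
  2232 − 1728 = 504 bp
  2625 − 2232 = 393 bp
  3749 − 2625 = 1124 bp
Sorted largest to smallest: 1124, 1070, 504, 448, 393, 120, 90 bp.

1124, 1070, 504, 448, 393, 120, 90 bp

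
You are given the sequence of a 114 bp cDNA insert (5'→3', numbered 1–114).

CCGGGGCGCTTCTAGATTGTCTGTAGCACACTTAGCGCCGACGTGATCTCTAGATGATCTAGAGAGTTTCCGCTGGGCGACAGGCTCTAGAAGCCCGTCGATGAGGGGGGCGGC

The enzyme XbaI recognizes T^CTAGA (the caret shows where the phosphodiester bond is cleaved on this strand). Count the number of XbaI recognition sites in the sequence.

4

TCTAGA occurs starting at positions 11, 49, 58, 86.
XbaI cuts at 4 sites.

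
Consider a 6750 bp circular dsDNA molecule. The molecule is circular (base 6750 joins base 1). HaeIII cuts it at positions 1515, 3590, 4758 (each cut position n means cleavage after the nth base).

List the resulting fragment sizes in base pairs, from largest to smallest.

3507, 2075, 1168 bp

Circular molecule, 3 cuts → 3 fragments:
  3590 − 1515 = 2075 bp
  4758 − 3590 = 1168 bp
  wrap: 6750 − 4758 + 1515 = 3507 bp
Sorted largest to smallest: 3507, 2075, 1168 bp.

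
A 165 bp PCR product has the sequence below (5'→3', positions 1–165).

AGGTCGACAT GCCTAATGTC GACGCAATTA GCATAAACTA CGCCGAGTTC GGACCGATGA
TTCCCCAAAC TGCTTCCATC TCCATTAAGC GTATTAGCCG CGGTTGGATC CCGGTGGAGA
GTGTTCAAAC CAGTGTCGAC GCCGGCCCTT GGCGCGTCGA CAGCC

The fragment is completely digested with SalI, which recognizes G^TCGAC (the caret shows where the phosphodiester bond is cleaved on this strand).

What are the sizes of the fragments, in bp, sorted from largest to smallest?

117, 21, 15, 9, 3 bp

SalI sites (GTCGAC) start at positions 3, 18, 135, 156.
SalI cuts after the first base of each site, so after positions 3, 18, 135, 156.
Linear molecule, 4 cuts → 5 fragments:
  1–3 → 3 bp
  4–18 → 15 bp
  19–135 → 117 bp
  136–156 → 21 bp
  157–165 → 9 bp
Sorted largest to smallest: 117, 21, 15, 9, 3 bp.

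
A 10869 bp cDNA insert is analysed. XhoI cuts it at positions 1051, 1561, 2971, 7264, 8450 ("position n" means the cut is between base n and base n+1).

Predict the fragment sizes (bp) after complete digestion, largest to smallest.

Linear molecule, 5 cuts → 6 fragments:
  1051 − 0 = 1051 bp
  1561 − 1051 = 510 bp
  2971 − 1561 = 1410 bp
  7264 − 2971 = 4293 bp
  8450 − 7264 = 1186 bp
  10869 − 8450 = 2419 bp
Sorted largest to smallest: 4293, 2419, 1410, 1186, 1051, 510 bp.

4293, 2419, 1410, 1186, 1051, 510 bp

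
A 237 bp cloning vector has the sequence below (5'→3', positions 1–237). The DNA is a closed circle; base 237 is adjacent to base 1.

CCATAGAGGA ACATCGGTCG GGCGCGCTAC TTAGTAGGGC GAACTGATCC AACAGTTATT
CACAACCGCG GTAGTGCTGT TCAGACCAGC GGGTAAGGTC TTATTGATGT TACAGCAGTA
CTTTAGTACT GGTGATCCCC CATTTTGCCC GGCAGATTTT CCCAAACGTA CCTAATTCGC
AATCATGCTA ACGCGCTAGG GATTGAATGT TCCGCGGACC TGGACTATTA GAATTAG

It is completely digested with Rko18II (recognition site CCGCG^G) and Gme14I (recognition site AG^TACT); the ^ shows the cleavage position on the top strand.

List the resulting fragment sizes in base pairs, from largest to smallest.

91, 90, 48, 8 bp

Rko18II sites (CCGCGG) start at positions 66, 212.
Rko18II cuts after base 5 of each site (before the last base), so after positions 70, 216.
Gme14I sites (AGTACT) start at positions 117, 125.
Gme14I cuts after base 2 of each site, so after positions 118, 126.
Combined cut positions: 70, 118, 126, 216.
Circular molecule, 4 cuts → 4 fragments:
  71–118 → 48 bp
  119–126 → 8 bp
  127–216 → 90 bp
  217–237 then 1–70 → 21 + 70 = 91 bp
Sorted largest to smallest: 91, 90, 48, 8 bp.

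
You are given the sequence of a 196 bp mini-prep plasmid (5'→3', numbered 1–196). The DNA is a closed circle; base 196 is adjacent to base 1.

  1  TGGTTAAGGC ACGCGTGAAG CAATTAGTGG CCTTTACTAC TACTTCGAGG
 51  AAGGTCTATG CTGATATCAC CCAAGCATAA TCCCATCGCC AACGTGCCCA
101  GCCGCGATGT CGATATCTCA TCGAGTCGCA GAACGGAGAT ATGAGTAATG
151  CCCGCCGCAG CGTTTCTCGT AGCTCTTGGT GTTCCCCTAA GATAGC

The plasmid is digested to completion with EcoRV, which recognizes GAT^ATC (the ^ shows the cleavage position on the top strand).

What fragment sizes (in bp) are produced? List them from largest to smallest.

EcoRV sites (GATATC) start at positions 63, 112.
EcoRV cuts after base 3 of each site, so after positions 65, 114.
Circular molecule, 2 cuts → 2 fragments:
  66–114 → 49 bp
  115–196 then 1–65 → 82 + 65 = 147 bp
Sorted largest to smallest: 147, 49 bp.

147, 49 bp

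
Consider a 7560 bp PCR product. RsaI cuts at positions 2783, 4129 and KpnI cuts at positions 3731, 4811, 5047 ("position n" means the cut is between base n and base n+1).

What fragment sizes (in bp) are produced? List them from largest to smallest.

Combined cut positions (sorted): 2783, 3731, 4129, 4811, 5047.
Linear molecule, 5 cuts → 6 fragments:
  2783 − 0 = 2783 bp
  3731 − 2783 = 948 bp
  4129 − 3731 = 398 bp
  4811 − 4129 = 682 bp
  5047 − 4811 = 236 bp
  7560 − 5047 = 2513 bp
Sorted largest to smallest: 2783, 2513, 948, 682, 398, 236 bp.

2783, 2513, 948, 682, 398, 236 bp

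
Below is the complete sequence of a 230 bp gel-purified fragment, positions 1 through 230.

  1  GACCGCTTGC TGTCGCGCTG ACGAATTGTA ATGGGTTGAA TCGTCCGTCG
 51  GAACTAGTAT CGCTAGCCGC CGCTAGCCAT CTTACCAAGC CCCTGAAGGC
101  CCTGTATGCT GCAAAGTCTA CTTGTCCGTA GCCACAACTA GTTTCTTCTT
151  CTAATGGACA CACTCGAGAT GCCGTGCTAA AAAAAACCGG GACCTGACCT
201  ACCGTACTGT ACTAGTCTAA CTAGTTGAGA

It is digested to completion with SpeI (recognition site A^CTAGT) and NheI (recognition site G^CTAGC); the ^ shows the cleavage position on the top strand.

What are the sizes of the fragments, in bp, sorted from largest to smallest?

74, 65, 53, 10, 10, 9, 9 bp

SpeI sites (ACTAGT) start at positions 53, 137, 211, 220.
SpeI cuts after the first base of each site, so after positions 53, 137, 211, 220.
NheI sites (GCTAGC) start at positions 62, 72.
NheI cuts after the first base of each site, so after positions 62, 72.
Combined cut positions: 53, 62, 72, 137, 211, 220.
Linear molecule, 6 cuts → 7 fragments:
  1–53 → 53 bp
  54–62 → 9 bp
  63–72 → 10 bp
  73–137 → 65 bp
  138–211 → 74 bp
  212–220 → 9 bp
  221–230 → 10 bp
Sorted largest to smallest: 74, 65, 53, 10, 10, 9, 9 bp.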